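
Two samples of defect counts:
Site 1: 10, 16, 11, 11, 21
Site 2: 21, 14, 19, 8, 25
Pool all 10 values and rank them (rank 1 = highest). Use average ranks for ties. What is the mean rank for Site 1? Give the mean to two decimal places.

Sorted (descending): 25, 21, 21, 19, 16, 14, 11, 11, 10, 8
The 2 values of 21 occupy positions 2–3 → average rank (2+3)/2 = 2.5.
The 2 values of 11 occupy positions 7–8 → average rank (7+8)/2 = 7.5.
Site 1 values → pooled ranks: 10→9, 16→5, 11→7.5, 11→7.5, 21→2.5
Mean rank = (9 + 5 + 7.5 + 7.5 + 2.5) / 5 = 6.30

6.30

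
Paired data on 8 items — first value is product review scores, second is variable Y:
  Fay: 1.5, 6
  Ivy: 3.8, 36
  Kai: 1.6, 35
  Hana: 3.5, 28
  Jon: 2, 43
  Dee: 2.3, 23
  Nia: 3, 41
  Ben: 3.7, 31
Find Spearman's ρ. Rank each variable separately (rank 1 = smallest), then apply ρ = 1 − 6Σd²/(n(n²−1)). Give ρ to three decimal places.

0.238

Ranks of variable 1: 1, 8, 2, 6, 3, 4, 5, 7
Ranks of variable 2: 1, 6, 5, 3, 8, 2, 7, 4
d = r₁ − r₂: 0, 2, -3, 3, -5, 2, -2, 3
d²: 0, 4, 9, 9, 25, 4, 4, 9; Σd² = 64
ρ = 1 − 6·64/(8·63) = 1 − 384/504 = 0.238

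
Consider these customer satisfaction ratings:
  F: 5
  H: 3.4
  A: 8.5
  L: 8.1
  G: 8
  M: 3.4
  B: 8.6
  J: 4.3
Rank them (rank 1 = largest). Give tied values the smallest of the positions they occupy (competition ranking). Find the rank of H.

Sorted (descending): 8.6, 8.5, 8.1, 8, 5, 4.3, 3.4, 3.4
The 2 values of 3.4 occupy positions 7–8 → each gets rank 7.
H has value 3.4 → rank 7.

7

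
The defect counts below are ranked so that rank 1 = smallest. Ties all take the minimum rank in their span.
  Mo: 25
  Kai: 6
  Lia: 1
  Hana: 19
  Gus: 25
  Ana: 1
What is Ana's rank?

Sorted (ascending): 1, 1, 6, 19, 25, 25
The 2 values of 1 occupy positions 1–2 → each gets rank 1.
The 2 values of 25 occupy positions 5–6 → each gets rank 5.
Ana has value 1 → rank 1.

1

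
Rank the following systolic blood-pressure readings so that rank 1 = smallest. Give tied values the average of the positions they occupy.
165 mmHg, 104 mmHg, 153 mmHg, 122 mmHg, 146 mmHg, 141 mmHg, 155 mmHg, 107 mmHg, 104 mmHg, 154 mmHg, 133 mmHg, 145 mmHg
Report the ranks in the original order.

12, 1.5, 9, 4, 8, 6, 11, 3, 1.5, 10, 5, 7

Sorted (ascending): 104, 104, 107, 122, 133, 141, 145, 146, 153, 154, 155, 165
The 2 values of 104 occupy positions 1–2 → average rank (1+2)/2 = 1.5.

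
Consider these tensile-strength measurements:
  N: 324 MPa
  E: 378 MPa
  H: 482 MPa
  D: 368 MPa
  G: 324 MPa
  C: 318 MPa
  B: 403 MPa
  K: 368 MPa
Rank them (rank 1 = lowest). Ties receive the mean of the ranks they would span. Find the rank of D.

Sorted (ascending): 318, 324, 324, 368, 368, 378, 403, 482
The 2 values of 324 occupy positions 2–3 → average rank (2+3)/2 = 2.5.
The 2 values of 368 occupy positions 4–5 → average rank (4+5)/2 = 4.5.
D has value 368 MPa → rank 4.5.

4.5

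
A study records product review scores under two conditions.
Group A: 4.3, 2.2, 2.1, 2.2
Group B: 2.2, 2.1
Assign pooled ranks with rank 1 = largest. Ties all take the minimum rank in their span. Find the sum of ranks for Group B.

7

Sorted (descending): 4.3, 2.2, 2.2, 2.2, 2.1, 2.1
The 3 values of 2.2 occupy positions 2–4 → each gets rank 2.
The 2 values of 2.1 occupy positions 5–6 → each gets rank 5.
Group B values → pooled ranks: 2.2→2, 2.1→5
Rank sum = 2 + 5 = 7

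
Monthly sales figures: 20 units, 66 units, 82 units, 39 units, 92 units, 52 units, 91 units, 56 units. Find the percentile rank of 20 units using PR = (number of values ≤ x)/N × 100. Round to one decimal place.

N = 8.
Strictly below 20: 0. Equal to 20: 1.
PR = 1/8 × 100 = 12.5

12.5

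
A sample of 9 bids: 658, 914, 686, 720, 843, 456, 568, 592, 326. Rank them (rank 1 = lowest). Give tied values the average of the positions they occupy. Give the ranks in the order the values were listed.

5, 9, 6, 7, 8, 2, 3, 4, 1

Sorted (ascending): 326, 456, 568, 592, 658, 686, 720, 843, 914
No ties — each value takes its position as its rank.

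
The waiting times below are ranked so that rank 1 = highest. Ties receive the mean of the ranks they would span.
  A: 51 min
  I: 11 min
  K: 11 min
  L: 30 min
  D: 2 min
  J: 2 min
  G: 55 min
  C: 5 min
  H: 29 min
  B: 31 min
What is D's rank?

Sorted (descending): 55, 51, 31, 30, 29, 11, 11, 5, 2, 2
The 2 values of 11 occupy positions 6–7 → average rank (6+7)/2 = 6.5.
The 2 values of 2 occupy positions 9–10 → average rank (9+10)/2 = 9.5.
D has value 2 min → rank 9.5.

9.5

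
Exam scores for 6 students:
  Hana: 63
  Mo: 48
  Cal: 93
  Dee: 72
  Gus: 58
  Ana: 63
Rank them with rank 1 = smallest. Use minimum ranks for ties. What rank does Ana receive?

Sorted (ascending): 48, 58, 63, 63, 72, 93
The 2 values of 63 occupy positions 3–4 → each gets rank 3.
Ana has value 63 → rank 3.

3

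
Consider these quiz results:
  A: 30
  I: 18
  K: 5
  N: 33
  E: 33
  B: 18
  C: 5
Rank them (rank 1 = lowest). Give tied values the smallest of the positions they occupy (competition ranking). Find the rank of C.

1

Sorted (ascending): 5, 5, 18, 18, 30, 33, 33
The 2 values of 5 occupy positions 1–2 → each gets rank 1.
The 2 values of 18 occupy positions 3–4 → each gets rank 3.
The 2 values of 33 occupy positions 6–7 → each gets rank 6.
C has value 5 → rank 1.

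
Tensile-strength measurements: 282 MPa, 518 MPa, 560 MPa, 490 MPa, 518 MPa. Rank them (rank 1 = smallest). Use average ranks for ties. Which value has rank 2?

Sorted (ascending): 282, 490, 518, 518, 560
The 2 values of 518 occupy positions 3–4 → average rank (3+4)/2 = 3.5.
Rank 2 → value 490.

490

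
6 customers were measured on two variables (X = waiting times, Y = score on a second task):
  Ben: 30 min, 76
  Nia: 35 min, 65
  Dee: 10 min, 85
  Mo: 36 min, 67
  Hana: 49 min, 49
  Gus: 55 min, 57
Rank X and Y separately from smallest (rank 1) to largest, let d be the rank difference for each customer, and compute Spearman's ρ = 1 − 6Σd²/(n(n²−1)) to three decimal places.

Ranks of variable 1: 2, 3, 1, 4, 5, 6
Ranks of variable 2: 5, 3, 6, 4, 1, 2
d = r₁ − r₂: -3, 0, -5, 0, 4, 4
d²: 9, 0, 25, 0, 16, 16; Σd² = 66
ρ = 1 − 6·66/(6·35) = 1 − 396/210 = -0.886

-0.886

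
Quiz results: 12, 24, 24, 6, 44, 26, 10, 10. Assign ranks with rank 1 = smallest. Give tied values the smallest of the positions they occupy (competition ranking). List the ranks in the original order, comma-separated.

Sorted (ascending): 6, 10, 10, 12, 24, 24, 26, 44
The 2 values of 10 occupy positions 2–3 → each gets rank 2.
The 2 values of 24 occupy positions 5–6 → each gets rank 5.

4, 5, 5, 1, 8, 7, 2, 2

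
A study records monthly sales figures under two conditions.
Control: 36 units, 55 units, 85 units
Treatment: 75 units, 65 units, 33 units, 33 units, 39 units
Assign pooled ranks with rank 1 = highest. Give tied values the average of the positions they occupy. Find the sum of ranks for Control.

11

Sorted (descending): 85, 75, 65, 55, 39, 36, 33, 33
The 2 values of 33 occupy positions 7–8 → average rank (7+8)/2 = 7.5.
Control values → pooled ranks: 36→6, 55→4, 85→1
Rank sum = 6 + 4 + 1 = 11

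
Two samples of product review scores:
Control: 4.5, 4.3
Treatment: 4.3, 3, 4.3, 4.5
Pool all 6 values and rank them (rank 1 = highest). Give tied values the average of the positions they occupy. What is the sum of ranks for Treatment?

15.5

Sorted (descending): 4.5, 4.5, 4.3, 4.3, 4.3, 3
The 2 values of 4.5 occupy positions 1–2 → average rank (1+2)/2 = 1.5.
The 3 values of 4.3 occupy positions 3–5 → average rank 4.
Treatment values → pooled ranks: 4.3→4, 3→6, 4.3→4, 4.5→1.5
Rank sum = 4 + 6 + 4 + 1.5 = 15.5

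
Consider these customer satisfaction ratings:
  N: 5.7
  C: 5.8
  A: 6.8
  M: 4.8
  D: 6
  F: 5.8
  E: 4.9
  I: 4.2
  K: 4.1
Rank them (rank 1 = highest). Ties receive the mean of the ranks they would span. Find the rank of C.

3.5

Sorted (descending): 6.8, 6, 5.8, 5.8, 5.7, 4.9, 4.8, 4.2, 4.1
The 2 values of 5.8 occupy positions 3–4 → average rank (3+4)/2 = 3.5.
C has value 5.8 → rank 3.5.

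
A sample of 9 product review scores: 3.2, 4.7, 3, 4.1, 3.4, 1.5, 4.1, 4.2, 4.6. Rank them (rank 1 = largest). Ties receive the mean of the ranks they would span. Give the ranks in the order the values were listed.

Sorted (descending): 4.7, 4.6, 4.2, 4.1, 4.1, 3.4, 3.2, 3, 1.5
The 2 values of 4.1 occupy positions 4–5 → average rank (4+5)/2 = 4.5.

7, 1, 8, 4.5, 6, 9, 4.5, 3, 2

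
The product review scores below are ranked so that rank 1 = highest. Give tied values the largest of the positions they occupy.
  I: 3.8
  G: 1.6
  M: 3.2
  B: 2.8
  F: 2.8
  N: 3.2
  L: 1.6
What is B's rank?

5

Sorted (descending): 3.8, 3.2, 3.2, 2.8, 2.8, 1.6, 1.6
The 2 values of 3.2 occupy positions 2–3 → each gets rank 3.
The 2 values of 2.8 occupy positions 4–5 → each gets rank 5.
The 2 values of 1.6 occupy positions 6–7 → each gets rank 7.
B has value 2.8 → rank 5.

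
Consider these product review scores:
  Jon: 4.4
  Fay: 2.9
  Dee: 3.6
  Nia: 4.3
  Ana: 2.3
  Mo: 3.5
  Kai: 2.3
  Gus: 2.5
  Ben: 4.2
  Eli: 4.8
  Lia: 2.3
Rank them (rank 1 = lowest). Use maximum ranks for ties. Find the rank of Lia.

3

Sorted (ascending): 2.3, 2.3, 2.3, 2.5, 2.9, 3.5, 3.6, 4.2, 4.3, 4.4, 4.8
The 3 values of 2.3 occupy positions 1–3 → each gets rank 3.
Lia has value 2.3 → rank 3.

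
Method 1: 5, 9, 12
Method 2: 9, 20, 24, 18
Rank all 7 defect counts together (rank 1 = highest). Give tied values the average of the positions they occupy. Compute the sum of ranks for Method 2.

11.5

Sorted (descending): 24, 20, 18, 12, 9, 9, 5
The 2 values of 9 occupy positions 5–6 → average rank (5+6)/2 = 5.5.
Method 2 values → pooled ranks: 9→5.5, 20→2, 24→1, 18→3
Rank sum = 5.5 + 2 + 1 + 3 = 11.5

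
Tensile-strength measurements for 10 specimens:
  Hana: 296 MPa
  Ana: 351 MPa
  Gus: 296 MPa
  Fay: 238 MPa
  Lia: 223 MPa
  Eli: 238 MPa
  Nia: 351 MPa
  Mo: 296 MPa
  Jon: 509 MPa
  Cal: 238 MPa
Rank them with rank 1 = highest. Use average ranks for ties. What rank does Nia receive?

Sorted (descending): 509, 351, 351, 296, 296, 296, 238, 238, 238, 223
The 2 values of 351 occupy positions 2–3 → average rank (2+3)/2 = 2.5.
The 3 values of 296 occupy positions 4–6 → average rank 5.
The 3 values of 238 occupy positions 7–9 → average rank 8.
Nia has value 351 MPa → rank 2.5.

2.5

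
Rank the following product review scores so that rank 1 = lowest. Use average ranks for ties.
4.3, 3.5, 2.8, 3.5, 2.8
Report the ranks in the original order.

Sorted (ascending): 2.8, 2.8, 3.5, 3.5, 4.3
The 2 values of 2.8 occupy positions 1–2 → average rank (1+2)/2 = 1.5.
The 2 values of 3.5 occupy positions 3–4 → average rank (3+4)/2 = 3.5.

5, 3.5, 1.5, 3.5, 1.5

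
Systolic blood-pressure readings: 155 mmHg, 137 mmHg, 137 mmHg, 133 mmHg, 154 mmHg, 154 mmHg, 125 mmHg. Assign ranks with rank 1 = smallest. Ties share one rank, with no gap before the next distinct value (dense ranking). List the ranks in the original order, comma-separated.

Sorted (ascending): 125, 133, 137, 137, 154, 154, 155
The 2 values of 137 share dense rank 3.
The 2 values of 154 share dense rank 4.
Remaining distinct values take the next consecutive integers.

5, 3, 3, 2, 4, 4, 1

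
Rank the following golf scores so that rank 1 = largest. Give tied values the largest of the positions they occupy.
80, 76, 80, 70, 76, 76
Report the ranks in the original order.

Sorted (descending): 80, 80, 76, 76, 76, 70
The 2 values of 80 occupy positions 1–2 → each gets rank 2.
The 3 values of 76 occupy positions 3–5 → each gets rank 5.

2, 5, 2, 6, 5, 5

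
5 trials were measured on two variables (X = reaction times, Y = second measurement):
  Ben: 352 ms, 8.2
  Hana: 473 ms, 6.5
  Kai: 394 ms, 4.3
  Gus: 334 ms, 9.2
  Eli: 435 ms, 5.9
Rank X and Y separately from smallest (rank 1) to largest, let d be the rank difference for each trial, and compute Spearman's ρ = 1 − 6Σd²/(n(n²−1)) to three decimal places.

-0.600

Ranks of variable 1: 2, 5, 3, 1, 4
Ranks of variable 2: 4, 3, 1, 5, 2
d = r₁ − r₂: -2, 2, 2, -4, 2
d²: 4, 4, 4, 16, 4; Σd² = 32
ρ = 1 − 6·32/(5·24) = 1 − 192/120 = -0.600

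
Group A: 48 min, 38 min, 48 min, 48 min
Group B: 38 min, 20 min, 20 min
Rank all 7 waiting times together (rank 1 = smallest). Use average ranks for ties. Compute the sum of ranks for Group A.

21.5

Sorted (ascending): 20, 20, 38, 38, 48, 48, 48
The 2 values of 20 occupy positions 1–2 → average rank (1+2)/2 = 1.5.
The 2 values of 38 occupy positions 3–4 → average rank (3+4)/2 = 3.5.
The 3 values of 48 occupy positions 5–7 → average rank 6.
Group A values → pooled ranks: 48→6, 38→3.5, 48→6, 48→6
Rank sum = 6 + 3.5 + 6 + 6 = 21.5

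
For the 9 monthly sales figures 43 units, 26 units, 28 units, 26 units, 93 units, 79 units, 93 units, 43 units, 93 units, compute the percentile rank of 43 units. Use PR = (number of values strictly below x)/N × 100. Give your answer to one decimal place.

33.3

N = 9.
Strictly below 43: 3. Equal to 43: 2.
PR = 3/9 × 100 = 33.3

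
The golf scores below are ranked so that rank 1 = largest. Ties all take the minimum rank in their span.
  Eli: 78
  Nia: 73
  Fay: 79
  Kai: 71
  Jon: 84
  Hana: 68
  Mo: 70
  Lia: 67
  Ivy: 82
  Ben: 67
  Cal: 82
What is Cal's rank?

2

Sorted (descending): 84, 82, 82, 79, 78, 73, 71, 70, 68, 67, 67
The 2 values of 82 occupy positions 2–3 → each gets rank 2.
The 2 values of 67 occupy positions 10–11 → each gets rank 10.
Cal has value 82 → rank 2.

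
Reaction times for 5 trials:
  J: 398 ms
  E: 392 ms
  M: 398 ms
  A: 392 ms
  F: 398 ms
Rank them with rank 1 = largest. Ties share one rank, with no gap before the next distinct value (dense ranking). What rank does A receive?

2

Sorted (descending): 398, 398, 398, 392, 392
The 3 values of 398 share dense rank 1.
The 2 values of 392 share dense rank 2.
A has value 392 ms → rank 2.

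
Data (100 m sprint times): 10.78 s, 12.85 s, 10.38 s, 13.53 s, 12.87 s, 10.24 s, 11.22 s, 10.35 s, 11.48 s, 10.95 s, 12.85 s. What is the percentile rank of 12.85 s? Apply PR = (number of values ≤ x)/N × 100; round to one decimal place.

N = 11.
Strictly below 12.85: 7. Equal to 12.85: 2.
PR = 9/11 × 100 = 81.8

81.8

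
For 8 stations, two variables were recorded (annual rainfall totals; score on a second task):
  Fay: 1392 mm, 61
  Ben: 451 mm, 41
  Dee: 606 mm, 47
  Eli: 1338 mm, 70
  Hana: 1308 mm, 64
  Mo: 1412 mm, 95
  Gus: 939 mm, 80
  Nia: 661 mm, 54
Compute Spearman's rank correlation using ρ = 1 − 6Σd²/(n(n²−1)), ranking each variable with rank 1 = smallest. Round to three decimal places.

Ranks of variable 1: 7, 1, 2, 6, 5, 8, 4, 3
Ranks of variable 2: 4, 1, 2, 6, 5, 8, 7, 3
d = r₁ − r₂: 3, 0, 0, 0, 0, 0, -3, 0
d²: 9, 0, 0, 0, 0, 0, 9, 0; Σd² = 18
ρ = 1 − 6·18/(8·63) = 1 − 108/504 = 0.786

0.786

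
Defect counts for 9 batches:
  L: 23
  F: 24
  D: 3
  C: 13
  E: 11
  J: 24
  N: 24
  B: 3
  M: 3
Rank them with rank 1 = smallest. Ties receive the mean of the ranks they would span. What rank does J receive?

8

Sorted (ascending): 3, 3, 3, 11, 13, 23, 24, 24, 24
The 3 values of 3 occupy positions 1–3 → average rank 2.
The 3 values of 24 occupy positions 7–9 → average rank 8.
J has value 24 → rank 8.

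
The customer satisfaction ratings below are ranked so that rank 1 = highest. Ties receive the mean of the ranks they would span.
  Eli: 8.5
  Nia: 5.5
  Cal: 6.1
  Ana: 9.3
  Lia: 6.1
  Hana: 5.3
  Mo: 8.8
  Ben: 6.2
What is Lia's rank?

5.5

Sorted (descending): 9.3, 8.8, 8.5, 6.2, 6.1, 6.1, 5.5, 5.3
The 2 values of 6.1 occupy positions 5–6 → average rank (5+6)/2 = 5.5.
Lia has value 6.1 → rank 5.5.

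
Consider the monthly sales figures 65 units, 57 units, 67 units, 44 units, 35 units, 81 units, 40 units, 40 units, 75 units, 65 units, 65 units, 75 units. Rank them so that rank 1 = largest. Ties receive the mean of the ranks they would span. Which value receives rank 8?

Sorted (descending): 81, 75, 75, 67, 65, 65, 65, 57, 44, 40, 40, 35
The 2 values of 75 occupy positions 2–3 → average rank (2+3)/2 = 2.5.
The 3 values of 65 occupy positions 5–7 → average rank 6.
The 2 values of 40 occupy positions 10–11 → average rank (10+11)/2 = 10.5.
Rank 8 → value 57.

57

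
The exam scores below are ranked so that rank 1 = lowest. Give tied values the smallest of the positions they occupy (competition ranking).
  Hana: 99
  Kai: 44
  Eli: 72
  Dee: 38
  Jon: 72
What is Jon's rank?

Sorted (ascending): 38, 44, 72, 72, 99
The 2 values of 72 occupy positions 3–4 → each gets rank 3.
Jon has value 72 → rank 3.

3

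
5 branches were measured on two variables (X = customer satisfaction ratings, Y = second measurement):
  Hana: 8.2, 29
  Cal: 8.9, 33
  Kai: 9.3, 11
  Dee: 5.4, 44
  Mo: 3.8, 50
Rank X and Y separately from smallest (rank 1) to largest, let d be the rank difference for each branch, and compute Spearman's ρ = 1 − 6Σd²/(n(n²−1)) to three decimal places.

-0.900

Ranks of variable 1: 3, 4, 5, 2, 1
Ranks of variable 2: 2, 3, 1, 4, 5
d = r₁ − r₂: 1, 1, 4, -2, -4
d²: 1, 1, 16, 4, 16; Σd² = 38
ρ = 1 − 6·38/(5·24) = 1 − 228/120 = -0.900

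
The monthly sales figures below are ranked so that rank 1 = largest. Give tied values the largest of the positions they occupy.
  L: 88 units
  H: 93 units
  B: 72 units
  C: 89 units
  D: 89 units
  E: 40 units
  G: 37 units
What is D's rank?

3

Sorted (descending): 93, 89, 89, 88, 72, 40, 37
The 2 values of 89 occupy positions 2–3 → each gets rank 3.
D has value 89 units → rank 3.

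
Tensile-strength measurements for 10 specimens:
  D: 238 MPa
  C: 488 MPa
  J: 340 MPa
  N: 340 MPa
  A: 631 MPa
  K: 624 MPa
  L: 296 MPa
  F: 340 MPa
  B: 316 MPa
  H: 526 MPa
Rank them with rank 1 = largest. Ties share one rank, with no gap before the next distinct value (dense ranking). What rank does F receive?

Sorted (descending): 631, 624, 526, 488, 340, 340, 340, 316, 296, 238
The 3 values of 340 share dense rank 5.
Remaining distinct values take the next consecutive integers.
F has value 340 MPa → rank 5.

5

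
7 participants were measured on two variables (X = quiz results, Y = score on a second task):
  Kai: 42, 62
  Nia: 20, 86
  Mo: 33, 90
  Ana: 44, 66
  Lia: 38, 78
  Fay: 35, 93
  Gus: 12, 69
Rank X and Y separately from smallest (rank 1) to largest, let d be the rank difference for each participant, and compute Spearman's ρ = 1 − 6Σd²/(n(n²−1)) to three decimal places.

Ranks of variable 1: 6, 2, 3, 7, 5, 4, 1
Ranks of variable 2: 1, 5, 6, 2, 4, 7, 3
d = r₁ − r₂: 5, -3, -3, 5, 1, -3, -2
d²: 25, 9, 9, 25, 1, 9, 4; Σd² = 82
ρ = 1 − 6·82/(7·48) = 1 − 492/336 = -0.464

-0.464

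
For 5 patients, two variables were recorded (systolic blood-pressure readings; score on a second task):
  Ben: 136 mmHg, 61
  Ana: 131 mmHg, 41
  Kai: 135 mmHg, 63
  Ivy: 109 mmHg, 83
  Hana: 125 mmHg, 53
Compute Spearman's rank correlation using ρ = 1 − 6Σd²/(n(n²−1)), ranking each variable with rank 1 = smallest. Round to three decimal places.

-0.200

Ranks of variable 1: 5, 3, 4, 1, 2
Ranks of variable 2: 3, 1, 4, 5, 2
d = r₁ − r₂: 2, 2, 0, -4, 0
d²: 4, 4, 0, 16, 0; Σd² = 24
ρ = 1 − 6·24/(5·24) = 1 − 144/120 = -0.200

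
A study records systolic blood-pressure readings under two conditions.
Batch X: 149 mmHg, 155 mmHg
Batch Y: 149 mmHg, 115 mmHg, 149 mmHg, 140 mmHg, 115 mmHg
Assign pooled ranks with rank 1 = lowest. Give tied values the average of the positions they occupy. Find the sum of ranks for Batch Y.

16

Sorted (ascending): 115, 115, 140, 149, 149, 149, 155
The 2 values of 115 occupy positions 1–2 → average rank (1+2)/2 = 1.5.
The 3 values of 149 occupy positions 4–6 → average rank 5.
Batch Y values → pooled ranks: 149→5, 115→1.5, 149→5, 140→3, 115→1.5
Rank sum = 5 + 1.5 + 5 + 3 + 1.5 = 16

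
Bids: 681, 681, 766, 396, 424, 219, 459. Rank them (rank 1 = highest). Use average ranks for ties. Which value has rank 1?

766

Sorted (descending): 766, 681, 681, 459, 424, 396, 219
The 2 values of 681 occupy positions 2–3 → average rank (2+3)/2 = 2.5.
Rank 1 → value 766.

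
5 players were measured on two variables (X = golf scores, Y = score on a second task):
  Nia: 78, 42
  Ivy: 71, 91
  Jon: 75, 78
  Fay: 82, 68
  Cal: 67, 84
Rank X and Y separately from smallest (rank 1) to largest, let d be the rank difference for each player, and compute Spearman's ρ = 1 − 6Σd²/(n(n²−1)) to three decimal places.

-0.800

Ranks of variable 1: 4, 2, 3, 5, 1
Ranks of variable 2: 1, 5, 3, 2, 4
d = r₁ − r₂: 3, -3, 0, 3, -3
d²: 9, 9, 0, 9, 9; Σd² = 36
ρ = 1 − 6·36/(5·24) = 1 − 216/120 = -0.800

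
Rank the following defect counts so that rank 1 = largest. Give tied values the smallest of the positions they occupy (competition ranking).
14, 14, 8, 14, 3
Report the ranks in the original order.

1, 1, 4, 1, 5

Sorted (descending): 14, 14, 14, 8, 3
The 3 values of 14 occupy positions 1–3 → each gets rank 1.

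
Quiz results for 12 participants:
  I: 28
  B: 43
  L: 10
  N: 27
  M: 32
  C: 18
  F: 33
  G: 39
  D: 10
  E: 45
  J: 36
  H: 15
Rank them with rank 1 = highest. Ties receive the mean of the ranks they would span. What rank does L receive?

Sorted (descending): 45, 43, 39, 36, 33, 32, 28, 27, 18, 15, 10, 10
The 2 values of 10 occupy positions 11–12 → average rank (11+12)/2 = 11.5.
L has value 10 → rank 11.5.

11.5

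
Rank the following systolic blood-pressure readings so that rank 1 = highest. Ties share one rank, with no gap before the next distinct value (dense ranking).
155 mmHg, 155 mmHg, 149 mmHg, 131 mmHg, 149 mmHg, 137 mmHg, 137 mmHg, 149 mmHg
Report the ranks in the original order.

1, 1, 2, 4, 2, 3, 3, 2

Sorted (descending): 155, 155, 149, 149, 149, 137, 137, 131
The 2 values of 155 share dense rank 1.
The 3 values of 149 share dense rank 2.
The 2 values of 137 share dense rank 3.
Remaining distinct values take the next consecutive integers.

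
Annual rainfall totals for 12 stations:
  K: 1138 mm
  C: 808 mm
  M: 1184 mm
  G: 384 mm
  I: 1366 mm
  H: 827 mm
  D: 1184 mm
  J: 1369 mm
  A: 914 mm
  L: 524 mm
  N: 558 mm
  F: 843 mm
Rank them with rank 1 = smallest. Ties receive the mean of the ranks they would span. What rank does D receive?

9.5

Sorted (ascending): 384, 524, 558, 808, 827, 843, 914, 1138, 1184, 1184, 1366, 1369
The 2 values of 1184 occupy positions 9–10 → average rank (9+10)/2 = 9.5.
D has value 1184 mm → rank 9.5.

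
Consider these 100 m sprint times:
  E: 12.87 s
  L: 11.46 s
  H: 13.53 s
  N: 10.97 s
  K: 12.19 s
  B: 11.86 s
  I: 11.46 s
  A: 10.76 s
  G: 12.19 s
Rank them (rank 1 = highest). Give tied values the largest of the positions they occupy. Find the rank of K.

4

Sorted (descending): 13.53, 12.87, 12.19, 12.19, 11.86, 11.46, 11.46, 10.97, 10.76
The 2 values of 12.19 occupy positions 3–4 → each gets rank 4.
The 2 values of 11.46 occupy positions 6–7 → each gets rank 7.
K has value 12.19 s → rank 4.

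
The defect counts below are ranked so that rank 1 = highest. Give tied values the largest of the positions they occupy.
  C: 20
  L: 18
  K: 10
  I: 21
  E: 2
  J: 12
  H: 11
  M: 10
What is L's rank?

Sorted (descending): 21, 20, 18, 12, 11, 10, 10, 2
The 2 values of 10 occupy positions 6–7 → each gets rank 7.
L has value 18 → rank 3.

3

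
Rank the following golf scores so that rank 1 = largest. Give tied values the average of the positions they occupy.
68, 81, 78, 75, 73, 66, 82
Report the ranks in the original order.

6, 2, 3, 4, 5, 7, 1

Sorted (descending): 82, 81, 78, 75, 73, 68, 66
No ties — each value takes its position as its rank.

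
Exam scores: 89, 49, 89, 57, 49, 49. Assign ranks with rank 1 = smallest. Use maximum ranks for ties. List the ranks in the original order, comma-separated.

6, 3, 6, 4, 3, 3

Sorted (ascending): 49, 49, 49, 57, 89, 89
The 3 values of 49 occupy positions 1–3 → each gets rank 3.
The 2 values of 89 occupy positions 5–6 → each gets rank 6.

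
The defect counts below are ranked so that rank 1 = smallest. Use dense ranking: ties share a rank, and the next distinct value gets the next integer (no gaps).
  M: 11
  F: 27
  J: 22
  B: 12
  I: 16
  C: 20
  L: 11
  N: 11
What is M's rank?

Sorted (ascending): 11, 11, 11, 12, 16, 20, 22, 27
The 3 values of 11 share dense rank 1.
Remaining distinct values take the next consecutive integers.
M has value 11 → rank 1.

1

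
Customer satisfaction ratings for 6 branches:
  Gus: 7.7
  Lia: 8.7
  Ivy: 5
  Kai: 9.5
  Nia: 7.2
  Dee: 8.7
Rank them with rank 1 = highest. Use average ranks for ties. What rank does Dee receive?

2.5

Sorted (descending): 9.5, 8.7, 8.7, 7.7, 7.2, 5
The 2 values of 8.7 occupy positions 2–3 → average rank (2+3)/2 = 2.5.
Dee has value 8.7 → rank 2.5.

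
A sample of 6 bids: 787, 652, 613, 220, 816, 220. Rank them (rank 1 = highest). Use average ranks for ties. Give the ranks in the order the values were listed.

Sorted (descending): 816, 787, 652, 613, 220, 220
The 2 values of 220 occupy positions 5–6 → average rank (5+6)/2 = 5.5.

2, 3, 4, 5.5, 1, 5.5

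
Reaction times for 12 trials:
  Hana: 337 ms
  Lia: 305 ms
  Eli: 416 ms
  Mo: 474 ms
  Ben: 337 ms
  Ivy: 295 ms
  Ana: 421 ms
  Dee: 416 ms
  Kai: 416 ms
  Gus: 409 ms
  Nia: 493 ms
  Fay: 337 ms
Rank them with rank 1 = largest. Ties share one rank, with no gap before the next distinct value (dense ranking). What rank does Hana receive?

6

Sorted (descending): 493, 474, 421, 416, 416, 416, 409, 337, 337, 337, 305, 295
The 3 values of 416 share dense rank 4.
The 3 values of 337 share dense rank 6.
Remaining distinct values take the next consecutive integers.
Hana has value 337 ms → rank 6.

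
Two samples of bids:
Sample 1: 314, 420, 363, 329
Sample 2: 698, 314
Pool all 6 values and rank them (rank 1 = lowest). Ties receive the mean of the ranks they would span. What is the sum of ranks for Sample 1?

Sorted (ascending): 314, 314, 329, 363, 420, 698
The 2 values of 314 occupy positions 1–2 → average rank (1+2)/2 = 1.5.
Sample 1 values → pooled ranks: 314→1.5, 420→5, 363→4, 329→3
Rank sum = 1.5 + 5 + 4 + 3 = 13.5

13.5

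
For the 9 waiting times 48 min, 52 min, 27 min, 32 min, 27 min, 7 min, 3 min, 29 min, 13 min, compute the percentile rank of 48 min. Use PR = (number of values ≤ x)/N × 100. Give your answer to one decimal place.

88.9

N = 9.
Strictly below 48: 7. Equal to 48: 1.
PR = 8/9 × 100 = 88.9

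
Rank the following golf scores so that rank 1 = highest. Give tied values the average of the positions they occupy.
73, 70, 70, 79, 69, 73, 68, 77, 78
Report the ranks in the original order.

Sorted (descending): 79, 78, 77, 73, 73, 70, 70, 69, 68
The 2 values of 73 occupy positions 4–5 → average rank (4+5)/2 = 4.5.
The 2 values of 70 occupy positions 6–7 → average rank (6+7)/2 = 6.5.

4.5, 6.5, 6.5, 1, 8, 4.5, 9, 3, 2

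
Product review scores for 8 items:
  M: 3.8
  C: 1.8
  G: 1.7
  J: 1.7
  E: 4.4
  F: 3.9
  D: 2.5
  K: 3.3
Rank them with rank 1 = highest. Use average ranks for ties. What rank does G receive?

7.5

Sorted (descending): 4.4, 3.9, 3.8, 3.3, 2.5, 1.8, 1.7, 1.7
The 2 values of 1.7 occupy positions 7–8 → average rank (7+8)/2 = 7.5.
G has value 1.7 → rank 7.5.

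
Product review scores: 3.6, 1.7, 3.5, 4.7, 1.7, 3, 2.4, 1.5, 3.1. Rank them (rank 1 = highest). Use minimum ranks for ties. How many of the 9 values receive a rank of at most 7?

Sorted (descending): 4.7, 3.6, 3.5, 3.1, 3, 2.4, 1.7, 1.7, 1.5
The 2 values of 1.7 occupy positions 7–8 → each gets rank 7.
Ranks ≤ 7: {1, 2, 3, 4, 5, 6, 7, 7} → 8 values.

8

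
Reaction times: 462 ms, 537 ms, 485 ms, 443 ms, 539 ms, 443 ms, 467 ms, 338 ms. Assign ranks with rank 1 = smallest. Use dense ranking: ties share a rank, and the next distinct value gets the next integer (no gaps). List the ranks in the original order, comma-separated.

Sorted (ascending): 338, 443, 443, 462, 467, 485, 537, 539
The 2 values of 443 share dense rank 2.
Remaining distinct values take the next consecutive integers.

3, 6, 5, 2, 7, 2, 4, 1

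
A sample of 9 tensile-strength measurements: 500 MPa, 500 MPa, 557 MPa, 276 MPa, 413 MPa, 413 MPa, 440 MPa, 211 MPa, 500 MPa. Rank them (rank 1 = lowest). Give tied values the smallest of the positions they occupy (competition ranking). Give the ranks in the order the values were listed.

6, 6, 9, 2, 3, 3, 5, 1, 6

Sorted (ascending): 211, 276, 413, 413, 440, 500, 500, 500, 557
The 2 values of 413 occupy positions 3–4 → each gets rank 3.
The 3 values of 500 occupy positions 6–8 → each gets rank 6.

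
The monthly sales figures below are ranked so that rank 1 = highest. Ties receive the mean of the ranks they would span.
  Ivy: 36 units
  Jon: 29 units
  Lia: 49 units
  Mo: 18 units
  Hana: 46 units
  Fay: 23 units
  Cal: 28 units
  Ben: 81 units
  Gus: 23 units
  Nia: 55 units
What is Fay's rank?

Sorted (descending): 81, 55, 49, 46, 36, 29, 28, 23, 23, 18
The 2 values of 23 occupy positions 8–9 → average rank (8+9)/2 = 8.5.
Fay has value 23 units → rank 8.5.

8.5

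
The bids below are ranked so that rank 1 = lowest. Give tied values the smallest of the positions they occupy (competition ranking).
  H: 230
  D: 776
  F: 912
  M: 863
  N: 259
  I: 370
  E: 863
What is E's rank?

5

Sorted (ascending): 230, 259, 370, 776, 863, 863, 912
The 2 values of 863 occupy positions 5–6 → each gets rank 5.
E has value 863 → rank 5.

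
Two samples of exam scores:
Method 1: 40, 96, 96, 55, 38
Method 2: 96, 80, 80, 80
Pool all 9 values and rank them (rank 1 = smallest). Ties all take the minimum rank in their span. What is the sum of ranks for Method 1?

Sorted (ascending): 38, 40, 55, 80, 80, 80, 96, 96, 96
The 3 values of 80 occupy positions 4–6 → each gets rank 4.
The 3 values of 96 occupy positions 7–9 → each gets rank 7.
Method 1 values → pooled ranks: 40→2, 96→7, 96→7, 55→3, 38→1
Rank sum = 2 + 7 + 7 + 3 + 1 = 20

20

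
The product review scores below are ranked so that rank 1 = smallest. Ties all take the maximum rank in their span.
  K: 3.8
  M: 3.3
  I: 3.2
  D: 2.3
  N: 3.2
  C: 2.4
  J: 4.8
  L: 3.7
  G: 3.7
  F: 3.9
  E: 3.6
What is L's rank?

8

Sorted (ascending): 2.3, 2.4, 3.2, 3.2, 3.3, 3.6, 3.7, 3.7, 3.8, 3.9, 4.8
The 2 values of 3.2 occupy positions 3–4 → each gets rank 4.
The 2 values of 3.7 occupy positions 7–8 → each gets rank 8.
L has value 3.7 → rank 8.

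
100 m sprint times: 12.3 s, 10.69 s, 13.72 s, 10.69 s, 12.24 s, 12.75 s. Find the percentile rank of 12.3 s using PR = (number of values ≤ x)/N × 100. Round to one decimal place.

N = 6.
Strictly below 12.3: 3. Equal to 12.3: 1.
PR = 4/6 × 100 = 66.7

66.7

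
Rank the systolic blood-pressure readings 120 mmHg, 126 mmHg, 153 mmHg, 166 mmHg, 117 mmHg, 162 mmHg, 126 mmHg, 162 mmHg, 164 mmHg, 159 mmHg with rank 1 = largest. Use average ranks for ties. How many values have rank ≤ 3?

2

Sorted (descending): 166, 164, 162, 162, 159, 153, 126, 126, 120, 117
The 2 values of 162 occupy positions 3–4 → average rank (3+4)/2 = 3.5.
The 2 values of 126 occupy positions 7–8 → average rank (7+8)/2 = 7.5.
Ranks ≤ 3: {1, 2} → 2 values.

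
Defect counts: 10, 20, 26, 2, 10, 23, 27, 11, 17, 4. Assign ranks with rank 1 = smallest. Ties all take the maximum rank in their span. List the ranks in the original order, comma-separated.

Sorted (ascending): 2, 4, 10, 10, 11, 17, 20, 23, 26, 27
The 2 values of 10 occupy positions 3–4 → each gets rank 4.

4, 7, 9, 1, 4, 8, 10, 5, 6, 2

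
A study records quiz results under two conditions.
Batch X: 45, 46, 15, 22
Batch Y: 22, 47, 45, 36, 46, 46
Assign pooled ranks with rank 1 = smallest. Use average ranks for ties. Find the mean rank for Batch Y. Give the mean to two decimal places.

Sorted (ascending): 15, 22, 22, 36, 45, 45, 46, 46, 46, 47
The 2 values of 22 occupy positions 2–3 → average rank (2+3)/2 = 2.5.
The 2 values of 45 occupy positions 5–6 → average rank (5+6)/2 = 5.5.
The 3 values of 46 occupy positions 7–9 → average rank 8.
Batch Y values → pooled ranks: 22→2.5, 47→10, 45→5.5, 36→4, 46→8, 46→8
Mean rank = (2.5 + 10 + 5.5 + 4 + 8 + 8) / 6 = 6.33

6.33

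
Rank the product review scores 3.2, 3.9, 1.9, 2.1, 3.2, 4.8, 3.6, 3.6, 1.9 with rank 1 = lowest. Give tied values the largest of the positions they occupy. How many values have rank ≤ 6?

5

Sorted (ascending): 1.9, 1.9, 2.1, 3.2, 3.2, 3.6, 3.6, 3.9, 4.8
The 2 values of 1.9 occupy positions 1–2 → each gets rank 2.
The 2 values of 3.2 occupy positions 4–5 → each gets rank 5.
The 2 values of 3.6 occupy positions 6–7 → each gets rank 7.
Ranks ≤ 6: {2, 2, 3, 5, 5} → 5 values.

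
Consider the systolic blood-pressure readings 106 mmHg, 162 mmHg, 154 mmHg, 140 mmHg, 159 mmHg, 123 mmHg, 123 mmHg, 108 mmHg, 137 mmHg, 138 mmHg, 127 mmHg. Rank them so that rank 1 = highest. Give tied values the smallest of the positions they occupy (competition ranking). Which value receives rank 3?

154

Sorted (descending): 162, 159, 154, 140, 138, 137, 127, 123, 123, 108, 106
The 2 values of 123 occupy positions 8–9 → each gets rank 8.
Rank 3 → value 154.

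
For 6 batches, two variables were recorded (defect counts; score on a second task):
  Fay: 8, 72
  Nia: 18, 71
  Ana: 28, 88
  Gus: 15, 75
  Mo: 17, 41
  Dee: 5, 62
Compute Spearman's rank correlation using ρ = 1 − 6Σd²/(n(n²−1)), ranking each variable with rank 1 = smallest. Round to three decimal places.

Ranks of variable 1: 2, 5, 6, 3, 4, 1
Ranks of variable 2: 4, 3, 6, 5, 1, 2
d = r₁ − r₂: -2, 2, 0, -2, 3, -1
d²: 4, 4, 0, 4, 9, 1; Σd² = 22
ρ = 1 − 6·22/(6·35) = 1 − 132/210 = 0.371

0.371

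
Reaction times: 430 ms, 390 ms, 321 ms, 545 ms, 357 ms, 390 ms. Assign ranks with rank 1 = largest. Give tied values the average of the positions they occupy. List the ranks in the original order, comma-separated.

Sorted (descending): 545, 430, 390, 390, 357, 321
The 2 values of 390 occupy positions 3–4 → average rank (3+4)/2 = 3.5.

2, 3.5, 6, 1, 5, 3.5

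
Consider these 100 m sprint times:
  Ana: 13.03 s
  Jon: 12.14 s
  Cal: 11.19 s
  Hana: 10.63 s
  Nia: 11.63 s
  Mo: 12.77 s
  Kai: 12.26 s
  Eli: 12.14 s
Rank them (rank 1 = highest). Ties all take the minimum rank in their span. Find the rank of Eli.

4

Sorted (descending): 13.03, 12.77, 12.26, 12.14, 12.14, 11.63, 11.19, 10.63
The 2 values of 12.14 occupy positions 4–5 → each gets rank 4.
Eli has value 12.14 s → rank 4.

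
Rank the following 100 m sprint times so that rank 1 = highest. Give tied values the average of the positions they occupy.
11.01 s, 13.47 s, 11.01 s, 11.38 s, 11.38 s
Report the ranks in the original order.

4.5, 1, 4.5, 2.5, 2.5

Sorted (descending): 13.47, 11.38, 11.38, 11.01, 11.01
The 2 values of 11.38 occupy positions 2–3 → average rank (2+3)/2 = 2.5.
The 2 values of 11.01 occupy positions 4–5 → average rank (4+5)/2 = 4.5.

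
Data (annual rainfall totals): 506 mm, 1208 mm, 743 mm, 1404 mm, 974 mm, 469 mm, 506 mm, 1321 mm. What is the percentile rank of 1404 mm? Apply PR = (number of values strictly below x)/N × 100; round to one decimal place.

N = 8.
Strictly below 1404: 7. Equal to 1404: 1.
PR = 7/8 × 100 = 87.5

87.5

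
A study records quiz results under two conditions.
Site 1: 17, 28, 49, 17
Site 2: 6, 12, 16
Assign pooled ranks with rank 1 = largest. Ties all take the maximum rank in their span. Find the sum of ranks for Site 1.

Sorted (descending): 49, 28, 17, 17, 16, 12, 6
The 2 values of 17 occupy positions 3–4 → each gets rank 4.
Site 1 values → pooled ranks: 17→4, 28→2, 49→1, 17→4
Rank sum = 4 + 2 + 1 + 4 = 11

11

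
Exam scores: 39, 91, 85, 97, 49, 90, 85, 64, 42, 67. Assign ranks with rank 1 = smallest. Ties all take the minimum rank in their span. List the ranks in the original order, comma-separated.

1, 9, 6, 10, 3, 8, 6, 4, 2, 5

Sorted (ascending): 39, 42, 49, 64, 67, 85, 85, 90, 91, 97
The 2 values of 85 occupy positions 6–7 → each gets rank 6.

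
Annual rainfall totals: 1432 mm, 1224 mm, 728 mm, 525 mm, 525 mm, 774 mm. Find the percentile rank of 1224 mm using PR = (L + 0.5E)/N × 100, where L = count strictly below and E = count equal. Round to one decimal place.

N = 6.
Strictly below 1224: 4. Equal to 1224: 1.
PR = (4 + 0.5·1)/6 × 100 = 75.0

75.0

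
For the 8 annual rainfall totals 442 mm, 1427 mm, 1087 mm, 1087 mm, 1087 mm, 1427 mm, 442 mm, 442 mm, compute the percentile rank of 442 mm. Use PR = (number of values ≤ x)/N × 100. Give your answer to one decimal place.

N = 8.
Strictly below 442: 0. Equal to 442: 3.
PR = 3/8 × 100 = 37.5

37.5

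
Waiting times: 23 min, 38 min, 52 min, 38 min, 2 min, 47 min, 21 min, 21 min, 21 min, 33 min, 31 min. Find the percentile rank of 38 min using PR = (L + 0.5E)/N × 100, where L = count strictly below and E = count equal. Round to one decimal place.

N = 11.
Strictly below 38: 7. Equal to 38: 2.
PR = (7 + 0.5·2)/11 × 100 = 72.7

72.7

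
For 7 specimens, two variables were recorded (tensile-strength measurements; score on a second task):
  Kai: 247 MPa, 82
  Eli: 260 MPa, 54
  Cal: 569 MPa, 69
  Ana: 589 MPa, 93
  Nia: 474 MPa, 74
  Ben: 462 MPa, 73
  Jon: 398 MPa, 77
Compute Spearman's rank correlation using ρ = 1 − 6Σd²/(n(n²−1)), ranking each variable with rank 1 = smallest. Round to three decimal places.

0.143

Ranks of variable 1: 1, 2, 6, 7, 5, 4, 3
Ranks of variable 2: 6, 1, 2, 7, 4, 3, 5
d = r₁ − r₂: -5, 1, 4, 0, 1, 1, -2
d²: 25, 1, 16, 0, 1, 1, 4; Σd² = 48
ρ = 1 − 6·48/(7·48) = 1 − 288/336 = 0.143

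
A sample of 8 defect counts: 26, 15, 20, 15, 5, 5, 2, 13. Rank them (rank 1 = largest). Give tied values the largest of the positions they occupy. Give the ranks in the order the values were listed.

Sorted (descending): 26, 20, 15, 15, 13, 5, 5, 2
The 2 values of 15 occupy positions 3–4 → each gets rank 4.
The 2 values of 5 occupy positions 6–7 → each gets rank 7.

1, 4, 2, 4, 7, 7, 8, 5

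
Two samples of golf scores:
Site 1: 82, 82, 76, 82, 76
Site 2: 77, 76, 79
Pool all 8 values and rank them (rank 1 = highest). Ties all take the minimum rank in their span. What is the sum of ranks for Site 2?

Sorted (descending): 82, 82, 82, 79, 77, 76, 76, 76
The 3 values of 82 occupy positions 1–3 → each gets rank 1.
The 3 values of 76 occupy positions 6–8 → each gets rank 6.
Site 2 values → pooled ranks: 77→5, 76→6, 79→4
Rank sum = 5 + 6 + 4 = 15

15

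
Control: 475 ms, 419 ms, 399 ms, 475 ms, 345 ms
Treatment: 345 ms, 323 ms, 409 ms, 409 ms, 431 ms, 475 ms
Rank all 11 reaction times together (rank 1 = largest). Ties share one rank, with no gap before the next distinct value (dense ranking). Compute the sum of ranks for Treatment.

Sorted (descending): 475, 475, 475, 431, 419, 409, 409, 399, 345, 345, 323
The 3 values of 475 share dense rank 1.
The 2 values of 409 share dense rank 4.
The 2 values of 345 share dense rank 6.
Remaining distinct values take the next consecutive integers.
Treatment values → pooled ranks: 345→6, 323→7, 409→4, 409→4, 431→2, 475→1
Rank sum = 6 + 7 + 4 + 4 + 2 + 1 = 24

24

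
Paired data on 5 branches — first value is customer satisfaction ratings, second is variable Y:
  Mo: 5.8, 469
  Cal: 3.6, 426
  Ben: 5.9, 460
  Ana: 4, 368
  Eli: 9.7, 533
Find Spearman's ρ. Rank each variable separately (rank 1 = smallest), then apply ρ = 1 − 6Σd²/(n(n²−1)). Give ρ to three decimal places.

Ranks of variable 1: 3, 1, 4, 2, 5
Ranks of variable 2: 4, 2, 3, 1, 5
d = r₁ − r₂: -1, -1, 1, 1, 0
d²: 1, 1, 1, 1, 0; Σd² = 4
ρ = 1 − 6·4/(5·24) = 1 − 24/120 = 0.800

0.800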